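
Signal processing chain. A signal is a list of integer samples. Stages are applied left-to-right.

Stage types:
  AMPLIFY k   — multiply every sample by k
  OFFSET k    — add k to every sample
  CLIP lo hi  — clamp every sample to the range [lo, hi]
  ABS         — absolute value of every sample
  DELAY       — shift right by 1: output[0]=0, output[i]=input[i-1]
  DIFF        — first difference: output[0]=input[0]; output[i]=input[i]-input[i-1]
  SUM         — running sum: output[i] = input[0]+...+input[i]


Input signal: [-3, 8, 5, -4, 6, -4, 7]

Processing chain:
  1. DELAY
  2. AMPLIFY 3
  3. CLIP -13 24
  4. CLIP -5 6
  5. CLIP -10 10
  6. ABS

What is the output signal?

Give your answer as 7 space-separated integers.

Answer: 0 5 6 6 5 6 5

Derivation:
Input: [-3, 8, 5, -4, 6, -4, 7]
Stage 1 (DELAY): [0, -3, 8, 5, -4, 6, -4] = [0, -3, 8, 5, -4, 6, -4] -> [0, -3, 8, 5, -4, 6, -4]
Stage 2 (AMPLIFY 3): 0*3=0, -3*3=-9, 8*3=24, 5*3=15, -4*3=-12, 6*3=18, -4*3=-12 -> [0, -9, 24, 15, -12, 18, -12]
Stage 3 (CLIP -13 24): clip(0,-13,24)=0, clip(-9,-13,24)=-9, clip(24,-13,24)=24, clip(15,-13,24)=15, clip(-12,-13,24)=-12, clip(18,-13,24)=18, clip(-12,-13,24)=-12 -> [0, -9, 24, 15, -12, 18, -12]
Stage 4 (CLIP -5 6): clip(0,-5,6)=0, clip(-9,-5,6)=-5, clip(24,-5,6)=6, clip(15,-5,6)=6, clip(-12,-5,6)=-5, clip(18,-5,6)=6, clip(-12,-5,6)=-5 -> [0, -5, 6, 6, -5, 6, -5]
Stage 5 (CLIP -10 10): clip(0,-10,10)=0, clip(-5,-10,10)=-5, clip(6,-10,10)=6, clip(6,-10,10)=6, clip(-5,-10,10)=-5, clip(6,-10,10)=6, clip(-5,-10,10)=-5 -> [0, -5, 6, 6, -5, 6, -5]
Stage 6 (ABS): |0|=0, |-5|=5, |6|=6, |6|=6, |-5|=5, |6|=6, |-5|=5 -> [0, 5, 6, 6, 5, 6, 5]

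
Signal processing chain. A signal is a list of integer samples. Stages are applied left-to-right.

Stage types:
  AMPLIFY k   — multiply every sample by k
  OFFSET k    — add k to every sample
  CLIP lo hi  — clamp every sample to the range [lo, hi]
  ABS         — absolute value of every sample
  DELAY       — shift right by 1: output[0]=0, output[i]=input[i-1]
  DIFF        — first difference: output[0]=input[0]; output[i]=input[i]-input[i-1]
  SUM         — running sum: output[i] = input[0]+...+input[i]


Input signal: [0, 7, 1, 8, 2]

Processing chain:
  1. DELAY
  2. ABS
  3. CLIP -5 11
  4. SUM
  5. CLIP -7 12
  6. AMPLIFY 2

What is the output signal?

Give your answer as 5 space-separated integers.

Input: [0, 7, 1, 8, 2]
Stage 1 (DELAY): [0, 0, 7, 1, 8] = [0, 0, 7, 1, 8] -> [0, 0, 7, 1, 8]
Stage 2 (ABS): |0|=0, |0|=0, |7|=7, |1|=1, |8|=8 -> [0, 0, 7, 1, 8]
Stage 3 (CLIP -5 11): clip(0,-5,11)=0, clip(0,-5,11)=0, clip(7,-5,11)=7, clip(1,-5,11)=1, clip(8,-5,11)=8 -> [0, 0, 7, 1, 8]
Stage 4 (SUM): sum[0..0]=0, sum[0..1]=0, sum[0..2]=7, sum[0..3]=8, sum[0..4]=16 -> [0, 0, 7, 8, 16]
Stage 5 (CLIP -7 12): clip(0,-7,12)=0, clip(0,-7,12)=0, clip(7,-7,12)=7, clip(8,-7,12)=8, clip(16,-7,12)=12 -> [0, 0, 7, 8, 12]
Stage 6 (AMPLIFY 2): 0*2=0, 0*2=0, 7*2=14, 8*2=16, 12*2=24 -> [0, 0, 14, 16, 24]

Answer: 0 0 14 16 24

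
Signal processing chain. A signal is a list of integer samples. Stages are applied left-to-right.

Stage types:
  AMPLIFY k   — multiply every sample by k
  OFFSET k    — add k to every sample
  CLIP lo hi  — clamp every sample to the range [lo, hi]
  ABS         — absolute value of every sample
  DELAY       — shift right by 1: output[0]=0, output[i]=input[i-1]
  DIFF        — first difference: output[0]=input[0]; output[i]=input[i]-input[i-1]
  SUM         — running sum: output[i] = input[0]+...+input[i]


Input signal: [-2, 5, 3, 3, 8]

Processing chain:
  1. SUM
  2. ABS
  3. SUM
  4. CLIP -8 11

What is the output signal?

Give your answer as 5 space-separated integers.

Input: [-2, 5, 3, 3, 8]
Stage 1 (SUM): sum[0..0]=-2, sum[0..1]=3, sum[0..2]=6, sum[0..3]=9, sum[0..4]=17 -> [-2, 3, 6, 9, 17]
Stage 2 (ABS): |-2|=2, |3|=3, |6|=6, |9|=9, |17|=17 -> [2, 3, 6, 9, 17]
Stage 3 (SUM): sum[0..0]=2, sum[0..1]=5, sum[0..2]=11, sum[0..3]=20, sum[0..4]=37 -> [2, 5, 11, 20, 37]
Stage 4 (CLIP -8 11): clip(2,-8,11)=2, clip(5,-8,11)=5, clip(11,-8,11)=11, clip(20,-8,11)=11, clip(37,-8,11)=11 -> [2, 5, 11, 11, 11]

Answer: 2 5 11 11 11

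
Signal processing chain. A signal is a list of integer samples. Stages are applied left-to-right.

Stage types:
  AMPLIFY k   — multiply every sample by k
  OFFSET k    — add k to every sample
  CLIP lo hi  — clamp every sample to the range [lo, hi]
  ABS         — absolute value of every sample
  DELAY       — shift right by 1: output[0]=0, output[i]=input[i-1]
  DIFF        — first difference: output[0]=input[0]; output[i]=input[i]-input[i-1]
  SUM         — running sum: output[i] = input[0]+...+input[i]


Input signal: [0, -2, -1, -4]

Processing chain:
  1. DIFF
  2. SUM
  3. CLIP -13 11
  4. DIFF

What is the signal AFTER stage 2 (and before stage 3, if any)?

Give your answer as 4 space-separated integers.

Answer: 0 -2 -1 -4

Derivation:
Input: [0, -2, -1, -4]
Stage 1 (DIFF): s[0]=0, -2-0=-2, -1--2=1, -4--1=-3 -> [0, -2, 1, -3]
Stage 2 (SUM): sum[0..0]=0, sum[0..1]=-2, sum[0..2]=-1, sum[0..3]=-4 -> [0, -2, -1, -4]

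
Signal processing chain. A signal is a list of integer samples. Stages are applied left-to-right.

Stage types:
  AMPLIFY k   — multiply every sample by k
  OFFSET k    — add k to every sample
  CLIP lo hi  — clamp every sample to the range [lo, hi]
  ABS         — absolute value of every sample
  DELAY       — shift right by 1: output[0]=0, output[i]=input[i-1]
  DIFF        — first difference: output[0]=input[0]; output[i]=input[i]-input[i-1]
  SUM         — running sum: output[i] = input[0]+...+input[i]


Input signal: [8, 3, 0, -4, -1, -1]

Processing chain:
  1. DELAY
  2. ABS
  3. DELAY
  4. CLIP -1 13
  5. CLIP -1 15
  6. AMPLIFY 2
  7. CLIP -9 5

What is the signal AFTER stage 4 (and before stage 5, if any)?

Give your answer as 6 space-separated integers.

Input: [8, 3, 0, -4, -1, -1]
Stage 1 (DELAY): [0, 8, 3, 0, -4, -1] = [0, 8, 3, 0, -4, -1] -> [0, 8, 3, 0, -4, -1]
Stage 2 (ABS): |0|=0, |8|=8, |3|=3, |0|=0, |-4|=4, |-1|=1 -> [0, 8, 3, 0, 4, 1]
Stage 3 (DELAY): [0, 0, 8, 3, 0, 4] = [0, 0, 8, 3, 0, 4] -> [0, 0, 8, 3, 0, 4]
Stage 4 (CLIP -1 13): clip(0,-1,13)=0, clip(0,-1,13)=0, clip(8,-1,13)=8, clip(3,-1,13)=3, clip(0,-1,13)=0, clip(4,-1,13)=4 -> [0, 0, 8, 3, 0, 4]

Answer: 0 0 8 3 0 4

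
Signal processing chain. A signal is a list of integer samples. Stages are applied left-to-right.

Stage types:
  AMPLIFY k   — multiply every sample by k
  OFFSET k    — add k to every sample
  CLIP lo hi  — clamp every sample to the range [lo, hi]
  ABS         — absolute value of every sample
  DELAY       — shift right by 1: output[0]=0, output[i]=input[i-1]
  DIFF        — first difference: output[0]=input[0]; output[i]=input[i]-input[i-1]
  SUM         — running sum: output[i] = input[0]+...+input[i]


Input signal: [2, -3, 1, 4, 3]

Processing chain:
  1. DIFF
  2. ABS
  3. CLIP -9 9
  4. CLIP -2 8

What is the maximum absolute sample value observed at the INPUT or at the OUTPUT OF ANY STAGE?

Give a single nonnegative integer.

Answer: 5

Derivation:
Input: [2, -3, 1, 4, 3] (max |s|=4)
Stage 1 (DIFF): s[0]=2, -3-2=-5, 1--3=4, 4-1=3, 3-4=-1 -> [2, -5, 4, 3, -1] (max |s|=5)
Stage 2 (ABS): |2|=2, |-5|=5, |4|=4, |3|=3, |-1|=1 -> [2, 5, 4, 3, 1] (max |s|=5)
Stage 3 (CLIP -9 9): clip(2,-9,9)=2, clip(5,-9,9)=5, clip(4,-9,9)=4, clip(3,-9,9)=3, clip(1,-9,9)=1 -> [2, 5, 4, 3, 1] (max |s|=5)
Stage 4 (CLIP -2 8): clip(2,-2,8)=2, clip(5,-2,8)=5, clip(4,-2,8)=4, clip(3,-2,8)=3, clip(1,-2,8)=1 -> [2, 5, 4, 3, 1] (max |s|=5)
Overall max amplitude: 5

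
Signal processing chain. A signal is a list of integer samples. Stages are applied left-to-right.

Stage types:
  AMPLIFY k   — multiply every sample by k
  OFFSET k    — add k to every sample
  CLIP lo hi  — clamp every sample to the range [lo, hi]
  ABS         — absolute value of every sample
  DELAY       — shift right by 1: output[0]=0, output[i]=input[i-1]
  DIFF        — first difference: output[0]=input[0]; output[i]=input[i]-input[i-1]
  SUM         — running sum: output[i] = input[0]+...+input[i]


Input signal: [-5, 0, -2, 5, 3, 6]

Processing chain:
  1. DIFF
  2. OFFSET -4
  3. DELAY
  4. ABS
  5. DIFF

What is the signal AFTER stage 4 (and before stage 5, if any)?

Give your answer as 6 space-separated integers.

Answer: 0 9 1 6 3 6

Derivation:
Input: [-5, 0, -2, 5, 3, 6]
Stage 1 (DIFF): s[0]=-5, 0--5=5, -2-0=-2, 5--2=7, 3-5=-2, 6-3=3 -> [-5, 5, -2, 7, -2, 3]
Stage 2 (OFFSET -4): -5+-4=-9, 5+-4=1, -2+-4=-6, 7+-4=3, -2+-4=-6, 3+-4=-1 -> [-9, 1, -6, 3, -6, -1]
Stage 3 (DELAY): [0, -9, 1, -6, 3, -6] = [0, -9, 1, -6, 3, -6] -> [0, -9, 1, -6, 3, -6]
Stage 4 (ABS): |0|=0, |-9|=9, |1|=1, |-6|=6, |3|=3, |-6|=6 -> [0, 9, 1, 6, 3, 6]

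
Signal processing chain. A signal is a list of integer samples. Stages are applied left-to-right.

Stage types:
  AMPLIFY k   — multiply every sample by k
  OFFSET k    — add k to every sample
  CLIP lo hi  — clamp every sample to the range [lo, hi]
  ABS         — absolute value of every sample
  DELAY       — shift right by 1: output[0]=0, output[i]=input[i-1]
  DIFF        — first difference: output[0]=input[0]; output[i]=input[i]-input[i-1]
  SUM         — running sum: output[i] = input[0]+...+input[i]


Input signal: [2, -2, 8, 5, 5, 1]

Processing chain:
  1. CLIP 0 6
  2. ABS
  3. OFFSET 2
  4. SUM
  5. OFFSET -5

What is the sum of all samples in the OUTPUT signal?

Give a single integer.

Answer: 74

Derivation:
Input: [2, -2, 8, 5, 5, 1]
Stage 1 (CLIP 0 6): clip(2,0,6)=2, clip(-2,0,6)=0, clip(8,0,6)=6, clip(5,0,6)=5, clip(5,0,6)=5, clip(1,0,6)=1 -> [2, 0, 6, 5, 5, 1]
Stage 2 (ABS): |2|=2, |0|=0, |6|=6, |5|=5, |5|=5, |1|=1 -> [2, 0, 6, 5, 5, 1]
Stage 3 (OFFSET 2): 2+2=4, 0+2=2, 6+2=8, 5+2=7, 5+2=7, 1+2=3 -> [4, 2, 8, 7, 7, 3]
Stage 4 (SUM): sum[0..0]=4, sum[0..1]=6, sum[0..2]=14, sum[0..3]=21, sum[0..4]=28, sum[0..5]=31 -> [4, 6, 14, 21, 28, 31]
Stage 5 (OFFSET -5): 4+-5=-1, 6+-5=1, 14+-5=9, 21+-5=16, 28+-5=23, 31+-5=26 -> [-1, 1, 9, 16, 23, 26]
Output sum: 74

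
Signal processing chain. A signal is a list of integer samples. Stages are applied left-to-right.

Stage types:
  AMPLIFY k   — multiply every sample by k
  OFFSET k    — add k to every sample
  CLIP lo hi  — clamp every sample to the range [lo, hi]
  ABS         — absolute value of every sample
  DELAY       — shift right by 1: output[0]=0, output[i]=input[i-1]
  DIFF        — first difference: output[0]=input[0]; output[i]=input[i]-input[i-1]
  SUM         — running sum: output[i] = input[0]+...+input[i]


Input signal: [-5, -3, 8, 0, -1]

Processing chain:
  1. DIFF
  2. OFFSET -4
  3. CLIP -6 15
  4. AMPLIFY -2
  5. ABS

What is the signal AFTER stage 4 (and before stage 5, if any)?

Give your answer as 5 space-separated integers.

Input: [-5, -3, 8, 0, -1]
Stage 1 (DIFF): s[0]=-5, -3--5=2, 8--3=11, 0-8=-8, -1-0=-1 -> [-5, 2, 11, -8, -1]
Stage 2 (OFFSET -4): -5+-4=-9, 2+-4=-2, 11+-4=7, -8+-4=-12, -1+-4=-5 -> [-9, -2, 7, -12, -5]
Stage 3 (CLIP -6 15): clip(-9,-6,15)=-6, clip(-2,-6,15)=-2, clip(7,-6,15)=7, clip(-12,-6,15)=-6, clip(-5,-6,15)=-5 -> [-6, -2, 7, -6, -5]
Stage 4 (AMPLIFY -2): -6*-2=12, -2*-2=4, 7*-2=-14, -6*-2=12, -5*-2=10 -> [12, 4, -14, 12, 10]

Answer: 12 4 -14 12 10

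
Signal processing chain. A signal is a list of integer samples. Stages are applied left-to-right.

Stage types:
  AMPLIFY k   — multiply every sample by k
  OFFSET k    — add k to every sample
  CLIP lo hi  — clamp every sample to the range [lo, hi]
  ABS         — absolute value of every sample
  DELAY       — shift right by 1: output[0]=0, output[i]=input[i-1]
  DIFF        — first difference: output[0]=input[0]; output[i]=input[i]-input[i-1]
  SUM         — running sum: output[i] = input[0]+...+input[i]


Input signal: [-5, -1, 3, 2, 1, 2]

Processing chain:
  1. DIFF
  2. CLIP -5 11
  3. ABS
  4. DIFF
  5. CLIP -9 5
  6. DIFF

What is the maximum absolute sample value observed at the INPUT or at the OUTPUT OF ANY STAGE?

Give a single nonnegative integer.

Answer: 6

Derivation:
Input: [-5, -1, 3, 2, 1, 2] (max |s|=5)
Stage 1 (DIFF): s[0]=-5, -1--5=4, 3--1=4, 2-3=-1, 1-2=-1, 2-1=1 -> [-5, 4, 4, -1, -1, 1] (max |s|=5)
Stage 2 (CLIP -5 11): clip(-5,-5,11)=-5, clip(4,-5,11)=4, clip(4,-5,11)=4, clip(-1,-5,11)=-1, clip(-1,-5,11)=-1, clip(1,-5,11)=1 -> [-5, 4, 4, -1, -1, 1] (max |s|=5)
Stage 3 (ABS): |-5|=5, |4|=4, |4|=4, |-1|=1, |-1|=1, |1|=1 -> [5, 4, 4, 1, 1, 1] (max |s|=5)
Stage 4 (DIFF): s[0]=5, 4-5=-1, 4-4=0, 1-4=-3, 1-1=0, 1-1=0 -> [5, -1, 0, -3, 0, 0] (max |s|=5)
Stage 5 (CLIP -9 5): clip(5,-9,5)=5, clip(-1,-9,5)=-1, clip(0,-9,5)=0, clip(-3,-9,5)=-3, clip(0,-9,5)=0, clip(0,-9,5)=0 -> [5, -1, 0, -3, 0, 0] (max |s|=5)
Stage 6 (DIFF): s[0]=5, -1-5=-6, 0--1=1, -3-0=-3, 0--3=3, 0-0=0 -> [5, -6, 1, -3, 3, 0] (max |s|=6)
Overall max amplitude: 6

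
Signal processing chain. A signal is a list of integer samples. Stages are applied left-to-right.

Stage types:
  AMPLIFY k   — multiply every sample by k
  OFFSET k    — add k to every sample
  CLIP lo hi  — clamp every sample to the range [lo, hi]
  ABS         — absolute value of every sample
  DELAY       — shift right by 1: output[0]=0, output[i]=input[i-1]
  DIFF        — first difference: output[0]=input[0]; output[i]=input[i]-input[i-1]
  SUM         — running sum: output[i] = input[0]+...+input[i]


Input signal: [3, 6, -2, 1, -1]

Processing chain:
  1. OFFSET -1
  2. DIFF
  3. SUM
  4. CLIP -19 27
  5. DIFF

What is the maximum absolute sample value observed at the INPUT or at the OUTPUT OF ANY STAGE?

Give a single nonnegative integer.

Input: [3, 6, -2, 1, -1] (max |s|=6)
Stage 1 (OFFSET -1): 3+-1=2, 6+-1=5, -2+-1=-3, 1+-1=0, -1+-1=-2 -> [2, 5, -3, 0, -2] (max |s|=5)
Stage 2 (DIFF): s[0]=2, 5-2=3, -3-5=-8, 0--3=3, -2-0=-2 -> [2, 3, -8, 3, -2] (max |s|=8)
Stage 3 (SUM): sum[0..0]=2, sum[0..1]=5, sum[0..2]=-3, sum[0..3]=0, sum[0..4]=-2 -> [2, 5, -3, 0, -2] (max |s|=5)
Stage 4 (CLIP -19 27): clip(2,-19,27)=2, clip(5,-19,27)=5, clip(-3,-19,27)=-3, clip(0,-19,27)=0, clip(-2,-19,27)=-2 -> [2, 5, -3, 0, -2] (max |s|=5)
Stage 5 (DIFF): s[0]=2, 5-2=3, -3-5=-8, 0--3=3, -2-0=-2 -> [2, 3, -8, 3, -2] (max |s|=8)
Overall max amplitude: 8

Answer: 8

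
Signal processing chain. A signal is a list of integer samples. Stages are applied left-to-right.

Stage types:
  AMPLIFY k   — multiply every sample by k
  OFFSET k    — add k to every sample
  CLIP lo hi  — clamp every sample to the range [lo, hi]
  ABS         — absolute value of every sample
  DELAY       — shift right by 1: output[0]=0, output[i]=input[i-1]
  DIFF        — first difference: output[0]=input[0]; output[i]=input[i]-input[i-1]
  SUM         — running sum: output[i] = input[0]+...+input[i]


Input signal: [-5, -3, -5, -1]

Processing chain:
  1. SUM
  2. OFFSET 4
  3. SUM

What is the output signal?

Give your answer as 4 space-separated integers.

Answer: -1 -5 -14 -24

Derivation:
Input: [-5, -3, -5, -1]
Stage 1 (SUM): sum[0..0]=-5, sum[0..1]=-8, sum[0..2]=-13, sum[0..3]=-14 -> [-5, -8, -13, -14]
Stage 2 (OFFSET 4): -5+4=-1, -8+4=-4, -13+4=-9, -14+4=-10 -> [-1, -4, -9, -10]
Stage 3 (SUM): sum[0..0]=-1, sum[0..1]=-5, sum[0..2]=-14, sum[0..3]=-24 -> [-1, -5, -14, -24]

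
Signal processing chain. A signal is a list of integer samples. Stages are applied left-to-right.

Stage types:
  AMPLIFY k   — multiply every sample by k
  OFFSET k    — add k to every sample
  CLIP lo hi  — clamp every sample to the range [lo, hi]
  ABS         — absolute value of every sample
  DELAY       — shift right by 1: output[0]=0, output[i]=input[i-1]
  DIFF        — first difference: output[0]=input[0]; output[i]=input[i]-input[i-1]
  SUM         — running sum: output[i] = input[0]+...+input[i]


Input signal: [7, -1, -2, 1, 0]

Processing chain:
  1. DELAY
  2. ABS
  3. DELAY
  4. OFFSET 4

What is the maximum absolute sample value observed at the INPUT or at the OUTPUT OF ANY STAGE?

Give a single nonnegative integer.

Input: [7, -1, -2, 1, 0] (max |s|=7)
Stage 1 (DELAY): [0, 7, -1, -2, 1] = [0, 7, -1, -2, 1] -> [0, 7, -1, -2, 1] (max |s|=7)
Stage 2 (ABS): |0|=0, |7|=7, |-1|=1, |-2|=2, |1|=1 -> [0, 7, 1, 2, 1] (max |s|=7)
Stage 3 (DELAY): [0, 0, 7, 1, 2] = [0, 0, 7, 1, 2] -> [0, 0, 7, 1, 2] (max |s|=7)
Stage 4 (OFFSET 4): 0+4=4, 0+4=4, 7+4=11, 1+4=5, 2+4=6 -> [4, 4, 11, 5, 6] (max |s|=11)
Overall max amplitude: 11

Answer: 11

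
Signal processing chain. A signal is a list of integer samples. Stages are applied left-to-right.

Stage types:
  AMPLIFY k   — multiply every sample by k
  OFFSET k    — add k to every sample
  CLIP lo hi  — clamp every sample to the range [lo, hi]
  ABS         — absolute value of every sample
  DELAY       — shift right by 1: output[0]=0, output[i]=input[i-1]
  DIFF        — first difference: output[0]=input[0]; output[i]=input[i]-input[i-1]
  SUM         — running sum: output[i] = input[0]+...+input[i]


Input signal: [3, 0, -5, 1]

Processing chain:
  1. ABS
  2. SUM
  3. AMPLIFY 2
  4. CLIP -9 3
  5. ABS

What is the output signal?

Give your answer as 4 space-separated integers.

Answer: 3 3 3 3

Derivation:
Input: [3, 0, -5, 1]
Stage 1 (ABS): |3|=3, |0|=0, |-5|=5, |1|=1 -> [3, 0, 5, 1]
Stage 2 (SUM): sum[0..0]=3, sum[0..1]=3, sum[0..2]=8, sum[0..3]=9 -> [3, 3, 8, 9]
Stage 3 (AMPLIFY 2): 3*2=6, 3*2=6, 8*2=16, 9*2=18 -> [6, 6, 16, 18]
Stage 4 (CLIP -9 3): clip(6,-9,3)=3, clip(6,-9,3)=3, clip(16,-9,3)=3, clip(18,-9,3)=3 -> [3, 3, 3, 3]
Stage 5 (ABS): |3|=3, |3|=3, |3|=3, |3|=3 -> [3, 3, 3, 3]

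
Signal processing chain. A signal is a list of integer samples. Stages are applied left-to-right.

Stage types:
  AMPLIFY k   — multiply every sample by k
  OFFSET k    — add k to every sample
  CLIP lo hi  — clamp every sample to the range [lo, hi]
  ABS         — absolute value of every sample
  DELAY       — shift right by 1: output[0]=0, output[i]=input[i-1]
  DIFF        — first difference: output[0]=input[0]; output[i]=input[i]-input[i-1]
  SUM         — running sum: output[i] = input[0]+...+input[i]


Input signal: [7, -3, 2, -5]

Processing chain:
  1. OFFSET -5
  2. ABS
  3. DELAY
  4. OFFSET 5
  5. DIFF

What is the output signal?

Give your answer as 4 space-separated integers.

Answer: 5 2 6 -5

Derivation:
Input: [7, -3, 2, -5]
Stage 1 (OFFSET -5): 7+-5=2, -3+-5=-8, 2+-5=-3, -5+-5=-10 -> [2, -8, -3, -10]
Stage 2 (ABS): |2|=2, |-8|=8, |-3|=3, |-10|=10 -> [2, 8, 3, 10]
Stage 3 (DELAY): [0, 2, 8, 3] = [0, 2, 8, 3] -> [0, 2, 8, 3]
Stage 4 (OFFSET 5): 0+5=5, 2+5=7, 8+5=13, 3+5=8 -> [5, 7, 13, 8]
Stage 5 (DIFF): s[0]=5, 7-5=2, 13-7=6, 8-13=-5 -> [5, 2, 6, -5]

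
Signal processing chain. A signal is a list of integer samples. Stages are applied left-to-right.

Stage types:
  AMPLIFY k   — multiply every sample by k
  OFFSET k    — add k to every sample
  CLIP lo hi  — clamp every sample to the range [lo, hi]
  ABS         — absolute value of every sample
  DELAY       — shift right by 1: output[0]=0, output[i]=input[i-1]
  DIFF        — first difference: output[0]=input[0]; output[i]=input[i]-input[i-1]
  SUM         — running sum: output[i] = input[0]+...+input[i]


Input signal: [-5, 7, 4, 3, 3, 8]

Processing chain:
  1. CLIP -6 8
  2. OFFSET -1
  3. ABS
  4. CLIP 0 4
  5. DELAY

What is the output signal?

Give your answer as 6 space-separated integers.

Input: [-5, 7, 4, 3, 3, 8]
Stage 1 (CLIP -6 8): clip(-5,-6,8)=-5, clip(7,-6,8)=7, clip(4,-6,8)=4, clip(3,-6,8)=3, clip(3,-6,8)=3, clip(8,-6,8)=8 -> [-5, 7, 4, 3, 3, 8]
Stage 2 (OFFSET -1): -5+-1=-6, 7+-1=6, 4+-1=3, 3+-1=2, 3+-1=2, 8+-1=7 -> [-6, 6, 3, 2, 2, 7]
Stage 3 (ABS): |-6|=6, |6|=6, |3|=3, |2|=2, |2|=2, |7|=7 -> [6, 6, 3, 2, 2, 7]
Stage 4 (CLIP 0 4): clip(6,0,4)=4, clip(6,0,4)=4, clip(3,0,4)=3, clip(2,0,4)=2, clip(2,0,4)=2, clip(7,0,4)=4 -> [4, 4, 3, 2, 2, 4]
Stage 5 (DELAY): [0, 4, 4, 3, 2, 2] = [0, 4, 4, 3, 2, 2] -> [0, 4, 4, 3, 2, 2]

Answer: 0 4 4 3 2 2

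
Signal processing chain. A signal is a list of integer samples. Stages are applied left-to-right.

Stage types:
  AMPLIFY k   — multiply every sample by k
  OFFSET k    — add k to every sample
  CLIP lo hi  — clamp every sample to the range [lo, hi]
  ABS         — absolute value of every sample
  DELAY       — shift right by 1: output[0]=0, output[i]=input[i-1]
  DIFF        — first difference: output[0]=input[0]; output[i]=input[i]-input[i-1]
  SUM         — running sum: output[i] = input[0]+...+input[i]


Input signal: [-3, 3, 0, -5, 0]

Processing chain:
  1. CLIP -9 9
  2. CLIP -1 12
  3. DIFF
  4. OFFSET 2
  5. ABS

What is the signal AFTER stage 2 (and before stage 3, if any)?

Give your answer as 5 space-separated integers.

Answer: -1 3 0 -1 0

Derivation:
Input: [-3, 3, 0, -5, 0]
Stage 1 (CLIP -9 9): clip(-3,-9,9)=-3, clip(3,-9,9)=3, clip(0,-9,9)=0, clip(-5,-9,9)=-5, clip(0,-9,9)=0 -> [-3, 3, 0, -5, 0]
Stage 2 (CLIP -1 12): clip(-3,-1,12)=-1, clip(3,-1,12)=3, clip(0,-1,12)=0, clip(-5,-1,12)=-1, clip(0,-1,12)=0 -> [-1, 3, 0, -1, 0]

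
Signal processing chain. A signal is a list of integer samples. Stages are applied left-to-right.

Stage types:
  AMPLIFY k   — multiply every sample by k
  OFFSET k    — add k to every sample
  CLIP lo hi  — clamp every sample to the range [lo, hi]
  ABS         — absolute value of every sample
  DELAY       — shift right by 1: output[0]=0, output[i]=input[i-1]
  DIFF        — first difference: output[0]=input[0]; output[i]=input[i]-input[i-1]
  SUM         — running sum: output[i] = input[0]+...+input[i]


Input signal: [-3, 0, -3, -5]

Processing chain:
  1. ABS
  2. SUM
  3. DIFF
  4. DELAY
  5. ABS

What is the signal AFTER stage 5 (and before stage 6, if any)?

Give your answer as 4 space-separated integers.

Input: [-3, 0, -3, -5]
Stage 1 (ABS): |-3|=3, |0|=0, |-3|=3, |-5|=5 -> [3, 0, 3, 5]
Stage 2 (SUM): sum[0..0]=3, sum[0..1]=3, sum[0..2]=6, sum[0..3]=11 -> [3, 3, 6, 11]
Stage 3 (DIFF): s[0]=3, 3-3=0, 6-3=3, 11-6=5 -> [3, 0, 3, 5]
Stage 4 (DELAY): [0, 3, 0, 3] = [0, 3, 0, 3] -> [0, 3, 0, 3]
Stage 5 (ABS): |0|=0, |3|=3, |0|=0, |3|=3 -> [0, 3, 0, 3]

Answer: 0 3 0 3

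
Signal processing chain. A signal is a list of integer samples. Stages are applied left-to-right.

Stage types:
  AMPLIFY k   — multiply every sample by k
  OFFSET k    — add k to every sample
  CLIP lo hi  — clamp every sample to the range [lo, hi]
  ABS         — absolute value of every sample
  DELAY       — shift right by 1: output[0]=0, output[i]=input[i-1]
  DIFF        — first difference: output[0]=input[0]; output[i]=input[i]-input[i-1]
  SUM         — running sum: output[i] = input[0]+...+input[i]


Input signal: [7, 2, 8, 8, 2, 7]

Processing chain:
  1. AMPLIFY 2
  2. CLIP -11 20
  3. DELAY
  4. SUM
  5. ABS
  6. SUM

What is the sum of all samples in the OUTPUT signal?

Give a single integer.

Answer: 398

Derivation:
Input: [7, 2, 8, 8, 2, 7]
Stage 1 (AMPLIFY 2): 7*2=14, 2*2=4, 8*2=16, 8*2=16, 2*2=4, 7*2=14 -> [14, 4, 16, 16, 4, 14]
Stage 2 (CLIP -11 20): clip(14,-11,20)=14, clip(4,-11,20)=4, clip(16,-11,20)=16, clip(16,-11,20)=16, clip(4,-11,20)=4, clip(14,-11,20)=14 -> [14, 4, 16, 16, 4, 14]
Stage 3 (DELAY): [0, 14, 4, 16, 16, 4] = [0, 14, 4, 16, 16, 4] -> [0, 14, 4, 16, 16, 4]
Stage 4 (SUM): sum[0..0]=0, sum[0..1]=14, sum[0..2]=18, sum[0..3]=34, sum[0..4]=50, sum[0..5]=54 -> [0, 14, 18, 34, 50, 54]
Stage 5 (ABS): |0|=0, |14|=14, |18|=18, |34|=34, |50|=50, |54|=54 -> [0, 14, 18, 34, 50, 54]
Stage 6 (SUM): sum[0..0]=0, sum[0..1]=14, sum[0..2]=32, sum[0..3]=66, sum[0..4]=116, sum[0..5]=170 -> [0, 14, 32, 66, 116, 170]
Output sum: 398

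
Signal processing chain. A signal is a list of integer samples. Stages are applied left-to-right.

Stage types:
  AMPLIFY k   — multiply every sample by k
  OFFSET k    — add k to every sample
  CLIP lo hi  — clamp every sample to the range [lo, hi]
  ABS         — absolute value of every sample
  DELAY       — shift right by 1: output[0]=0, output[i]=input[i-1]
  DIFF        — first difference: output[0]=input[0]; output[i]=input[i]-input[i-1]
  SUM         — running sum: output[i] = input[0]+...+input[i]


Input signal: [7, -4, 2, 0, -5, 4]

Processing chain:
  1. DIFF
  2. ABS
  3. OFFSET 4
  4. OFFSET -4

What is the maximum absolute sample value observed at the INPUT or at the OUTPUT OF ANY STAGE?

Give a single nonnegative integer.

Input: [7, -4, 2, 0, -5, 4] (max |s|=7)
Stage 1 (DIFF): s[0]=7, -4-7=-11, 2--4=6, 0-2=-2, -5-0=-5, 4--5=9 -> [7, -11, 6, -2, -5, 9] (max |s|=11)
Stage 2 (ABS): |7|=7, |-11|=11, |6|=6, |-2|=2, |-5|=5, |9|=9 -> [7, 11, 6, 2, 5, 9] (max |s|=11)
Stage 3 (OFFSET 4): 7+4=11, 11+4=15, 6+4=10, 2+4=6, 5+4=9, 9+4=13 -> [11, 15, 10, 6, 9, 13] (max |s|=15)
Stage 4 (OFFSET -4): 11+-4=7, 15+-4=11, 10+-4=6, 6+-4=2, 9+-4=5, 13+-4=9 -> [7, 11, 6, 2, 5, 9] (max |s|=11)
Overall max amplitude: 15

Answer: 15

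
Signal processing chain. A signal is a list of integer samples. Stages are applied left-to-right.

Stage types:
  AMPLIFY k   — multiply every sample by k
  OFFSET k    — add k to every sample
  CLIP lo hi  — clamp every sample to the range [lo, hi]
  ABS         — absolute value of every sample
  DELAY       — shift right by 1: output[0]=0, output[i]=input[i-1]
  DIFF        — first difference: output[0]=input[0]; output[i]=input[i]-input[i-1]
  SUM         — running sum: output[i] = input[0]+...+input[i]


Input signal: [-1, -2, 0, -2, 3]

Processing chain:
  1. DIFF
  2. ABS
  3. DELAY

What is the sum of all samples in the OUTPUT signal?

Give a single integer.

Answer: 6

Derivation:
Input: [-1, -2, 0, -2, 3]
Stage 1 (DIFF): s[0]=-1, -2--1=-1, 0--2=2, -2-0=-2, 3--2=5 -> [-1, -1, 2, -2, 5]
Stage 2 (ABS): |-1|=1, |-1|=1, |2|=2, |-2|=2, |5|=5 -> [1, 1, 2, 2, 5]
Stage 3 (DELAY): [0, 1, 1, 2, 2] = [0, 1, 1, 2, 2] -> [0, 1, 1, 2, 2]
Output sum: 6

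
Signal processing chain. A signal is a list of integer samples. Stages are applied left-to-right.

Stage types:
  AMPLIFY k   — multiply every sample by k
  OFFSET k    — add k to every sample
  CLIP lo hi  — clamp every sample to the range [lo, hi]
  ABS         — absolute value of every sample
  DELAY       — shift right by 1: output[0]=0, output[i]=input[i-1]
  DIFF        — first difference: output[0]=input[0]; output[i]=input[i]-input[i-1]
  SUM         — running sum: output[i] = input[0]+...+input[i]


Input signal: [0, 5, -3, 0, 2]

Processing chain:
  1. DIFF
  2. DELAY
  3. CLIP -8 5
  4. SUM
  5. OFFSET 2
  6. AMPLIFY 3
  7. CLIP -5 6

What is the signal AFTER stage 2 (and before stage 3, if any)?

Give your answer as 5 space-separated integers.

Answer: 0 0 5 -8 3

Derivation:
Input: [0, 5, -3, 0, 2]
Stage 1 (DIFF): s[0]=0, 5-0=5, -3-5=-8, 0--3=3, 2-0=2 -> [0, 5, -8, 3, 2]
Stage 2 (DELAY): [0, 0, 5, -8, 3] = [0, 0, 5, -8, 3] -> [0, 0, 5, -8, 3]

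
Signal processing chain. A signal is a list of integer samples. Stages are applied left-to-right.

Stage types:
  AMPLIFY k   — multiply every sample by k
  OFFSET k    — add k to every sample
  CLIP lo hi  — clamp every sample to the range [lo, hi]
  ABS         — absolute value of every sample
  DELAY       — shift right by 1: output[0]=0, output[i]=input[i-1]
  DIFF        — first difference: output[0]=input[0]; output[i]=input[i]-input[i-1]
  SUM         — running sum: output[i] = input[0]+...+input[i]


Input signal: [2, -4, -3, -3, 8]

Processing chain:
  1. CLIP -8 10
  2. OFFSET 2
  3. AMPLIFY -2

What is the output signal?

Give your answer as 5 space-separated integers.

Answer: -8 4 2 2 -20

Derivation:
Input: [2, -4, -3, -3, 8]
Stage 1 (CLIP -8 10): clip(2,-8,10)=2, clip(-4,-8,10)=-4, clip(-3,-8,10)=-3, clip(-3,-8,10)=-3, clip(8,-8,10)=8 -> [2, -4, -3, -3, 8]
Stage 2 (OFFSET 2): 2+2=4, -4+2=-2, -3+2=-1, -3+2=-1, 8+2=10 -> [4, -2, -1, -1, 10]
Stage 3 (AMPLIFY -2): 4*-2=-8, -2*-2=4, -1*-2=2, -1*-2=2, 10*-2=-20 -> [-8, 4, 2, 2, -20]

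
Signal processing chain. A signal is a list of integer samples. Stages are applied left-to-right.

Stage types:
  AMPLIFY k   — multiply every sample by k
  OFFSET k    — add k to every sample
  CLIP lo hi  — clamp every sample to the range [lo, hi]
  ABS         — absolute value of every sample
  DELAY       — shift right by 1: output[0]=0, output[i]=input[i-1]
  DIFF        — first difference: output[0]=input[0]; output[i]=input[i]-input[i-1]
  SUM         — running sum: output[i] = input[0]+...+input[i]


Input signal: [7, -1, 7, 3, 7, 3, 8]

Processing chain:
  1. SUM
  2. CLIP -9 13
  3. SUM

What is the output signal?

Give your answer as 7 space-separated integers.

Answer: 7 13 26 39 52 65 78

Derivation:
Input: [7, -1, 7, 3, 7, 3, 8]
Stage 1 (SUM): sum[0..0]=7, sum[0..1]=6, sum[0..2]=13, sum[0..3]=16, sum[0..4]=23, sum[0..5]=26, sum[0..6]=34 -> [7, 6, 13, 16, 23, 26, 34]
Stage 2 (CLIP -9 13): clip(7,-9,13)=7, clip(6,-9,13)=6, clip(13,-9,13)=13, clip(16,-9,13)=13, clip(23,-9,13)=13, clip(26,-9,13)=13, clip(34,-9,13)=13 -> [7, 6, 13, 13, 13, 13, 13]
Stage 3 (SUM): sum[0..0]=7, sum[0..1]=13, sum[0..2]=26, sum[0..3]=39, sum[0..4]=52, sum[0..5]=65, sum[0..6]=78 -> [7, 13, 26, 39, 52, 65, 78]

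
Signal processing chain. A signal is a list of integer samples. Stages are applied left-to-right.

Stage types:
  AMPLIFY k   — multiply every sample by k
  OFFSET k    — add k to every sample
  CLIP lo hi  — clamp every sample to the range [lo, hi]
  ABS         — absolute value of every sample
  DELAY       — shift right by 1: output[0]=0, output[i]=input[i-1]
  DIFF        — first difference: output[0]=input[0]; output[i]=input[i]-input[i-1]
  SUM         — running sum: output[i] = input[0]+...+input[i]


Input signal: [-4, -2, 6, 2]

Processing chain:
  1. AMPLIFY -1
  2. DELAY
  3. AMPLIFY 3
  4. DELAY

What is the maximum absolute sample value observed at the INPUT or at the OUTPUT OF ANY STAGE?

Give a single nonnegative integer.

Input: [-4, -2, 6, 2] (max |s|=6)
Stage 1 (AMPLIFY -1): -4*-1=4, -2*-1=2, 6*-1=-6, 2*-1=-2 -> [4, 2, -6, -2] (max |s|=6)
Stage 2 (DELAY): [0, 4, 2, -6] = [0, 4, 2, -6] -> [0, 4, 2, -6] (max |s|=6)
Stage 3 (AMPLIFY 3): 0*3=0, 4*3=12, 2*3=6, -6*3=-18 -> [0, 12, 6, -18] (max |s|=18)
Stage 4 (DELAY): [0, 0, 12, 6] = [0, 0, 12, 6] -> [0, 0, 12, 6] (max |s|=12)
Overall max amplitude: 18

Answer: 18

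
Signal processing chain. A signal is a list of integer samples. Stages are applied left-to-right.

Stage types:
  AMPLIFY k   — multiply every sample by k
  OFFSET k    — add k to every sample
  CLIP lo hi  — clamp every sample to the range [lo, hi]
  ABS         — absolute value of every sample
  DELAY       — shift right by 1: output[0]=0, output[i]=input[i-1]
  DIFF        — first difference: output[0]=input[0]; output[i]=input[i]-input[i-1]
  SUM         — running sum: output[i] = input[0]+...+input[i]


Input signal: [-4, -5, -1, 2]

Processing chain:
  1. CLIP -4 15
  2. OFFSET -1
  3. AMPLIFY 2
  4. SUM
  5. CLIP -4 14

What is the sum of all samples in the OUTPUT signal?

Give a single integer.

Input: [-4, -5, -1, 2]
Stage 1 (CLIP -4 15): clip(-4,-4,15)=-4, clip(-5,-4,15)=-4, clip(-1,-4,15)=-1, clip(2,-4,15)=2 -> [-4, -4, -1, 2]
Stage 2 (OFFSET -1): -4+-1=-5, -4+-1=-5, -1+-1=-2, 2+-1=1 -> [-5, -5, -2, 1]
Stage 3 (AMPLIFY 2): -5*2=-10, -5*2=-10, -2*2=-4, 1*2=2 -> [-10, -10, -4, 2]
Stage 4 (SUM): sum[0..0]=-10, sum[0..1]=-20, sum[0..2]=-24, sum[0..3]=-22 -> [-10, -20, -24, -22]
Stage 5 (CLIP -4 14): clip(-10,-4,14)=-4, clip(-20,-4,14)=-4, clip(-24,-4,14)=-4, clip(-22,-4,14)=-4 -> [-4, -4, -4, -4]
Output sum: -16

Answer: -16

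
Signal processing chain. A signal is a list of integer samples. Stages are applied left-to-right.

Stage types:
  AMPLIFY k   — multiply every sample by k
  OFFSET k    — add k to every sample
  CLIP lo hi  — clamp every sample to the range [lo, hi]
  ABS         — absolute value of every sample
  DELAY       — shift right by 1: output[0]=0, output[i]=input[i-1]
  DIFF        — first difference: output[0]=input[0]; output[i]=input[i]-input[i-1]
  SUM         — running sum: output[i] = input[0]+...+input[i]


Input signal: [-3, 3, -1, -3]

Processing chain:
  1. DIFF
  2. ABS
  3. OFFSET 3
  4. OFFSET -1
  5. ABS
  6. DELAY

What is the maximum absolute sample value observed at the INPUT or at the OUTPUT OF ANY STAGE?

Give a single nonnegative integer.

Input: [-3, 3, -1, -3] (max |s|=3)
Stage 1 (DIFF): s[0]=-3, 3--3=6, -1-3=-4, -3--1=-2 -> [-3, 6, -4, -2] (max |s|=6)
Stage 2 (ABS): |-3|=3, |6|=6, |-4|=4, |-2|=2 -> [3, 6, 4, 2] (max |s|=6)
Stage 3 (OFFSET 3): 3+3=6, 6+3=9, 4+3=7, 2+3=5 -> [6, 9, 7, 5] (max |s|=9)
Stage 4 (OFFSET -1): 6+-1=5, 9+-1=8, 7+-1=6, 5+-1=4 -> [5, 8, 6, 4] (max |s|=8)
Stage 5 (ABS): |5|=5, |8|=8, |6|=6, |4|=4 -> [5, 8, 6, 4] (max |s|=8)
Stage 6 (DELAY): [0, 5, 8, 6] = [0, 5, 8, 6] -> [0, 5, 8, 6] (max |s|=8)
Overall max amplitude: 9

Answer: 9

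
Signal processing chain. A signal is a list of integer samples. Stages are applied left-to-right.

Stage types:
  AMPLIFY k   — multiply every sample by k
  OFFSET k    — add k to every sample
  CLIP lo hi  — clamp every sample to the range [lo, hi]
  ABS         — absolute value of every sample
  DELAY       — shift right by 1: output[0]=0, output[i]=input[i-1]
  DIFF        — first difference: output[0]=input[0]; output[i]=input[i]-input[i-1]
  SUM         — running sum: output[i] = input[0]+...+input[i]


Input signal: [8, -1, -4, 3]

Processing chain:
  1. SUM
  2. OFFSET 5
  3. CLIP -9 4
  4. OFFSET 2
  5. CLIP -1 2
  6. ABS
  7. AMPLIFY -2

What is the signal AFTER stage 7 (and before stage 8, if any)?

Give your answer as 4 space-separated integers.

Input: [8, -1, -4, 3]
Stage 1 (SUM): sum[0..0]=8, sum[0..1]=7, sum[0..2]=3, sum[0..3]=6 -> [8, 7, 3, 6]
Stage 2 (OFFSET 5): 8+5=13, 7+5=12, 3+5=8, 6+5=11 -> [13, 12, 8, 11]
Stage 3 (CLIP -9 4): clip(13,-9,4)=4, clip(12,-9,4)=4, clip(8,-9,4)=4, clip(11,-9,4)=4 -> [4, 4, 4, 4]
Stage 4 (OFFSET 2): 4+2=6, 4+2=6, 4+2=6, 4+2=6 -> [6, 6, 6, 6]
Stage 5 (CLIP -1 2): clip(6,-1,2)=2, clip(6,-1,2)=2, clip(6,-1,2)=2, clip(6,-1,2)=2 -> [2, 2, 2, 2]
Stage 6 (ABS): |2|=2, |2|=2, |2|=2, |2|=2 -> [2, 2, 2, 2]
Stage 7 (AMPLIFY -2): 2*-2=-4, 2*-2=-4, 2*-2=-4, 2*-2=-4 -> [-4, -4, -4, -4]

Answer: -4 -4 -4 -4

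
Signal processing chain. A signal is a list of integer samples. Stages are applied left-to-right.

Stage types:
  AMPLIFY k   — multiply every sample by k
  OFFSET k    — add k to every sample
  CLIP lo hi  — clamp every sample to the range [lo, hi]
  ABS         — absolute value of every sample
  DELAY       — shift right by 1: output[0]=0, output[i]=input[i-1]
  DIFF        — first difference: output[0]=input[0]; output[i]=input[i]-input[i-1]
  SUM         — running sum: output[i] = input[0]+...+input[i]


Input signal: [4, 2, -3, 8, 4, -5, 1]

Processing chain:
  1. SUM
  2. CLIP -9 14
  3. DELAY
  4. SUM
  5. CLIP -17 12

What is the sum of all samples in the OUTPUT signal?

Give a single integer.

Answer: 62

Derivation:
Input: [4, 2, -3, 8, 4, -5, 1]
Stage 1 (SUM): sum[0..0]=4, sum[0..1]=6, sum[0..2]=3, sum[0..3]=11, sum[0..4]=15, sum[0..5]=10, sum[0..6]=11 -> [4, 6, 3, 11, 15, 10, 11]
Stage 2 (CLIP -9 14): clip(4,-9,14)=4, clip(6,-9,14)=6, clip(3,-9,14)=3, clip(11,-9,14)=11, clip(15,-9,14)=14, clip(10,-9,14)=10, clip(11,-9,14)=11 -> [4, 6, 3, 11, 14, 10, 11]
Stage 3 (DELAY): [0, 4, 6, 3, 11, 14, 10] = [0, 4, 6, 3, 11, 14, 10] -> [0, 4, 6, 3, 11, 14, 10]
Stage 4 (SUM): sum[0..0]=0, sum[0..1]=4, sum[0..2]=10, sum[0..3]=13, sum[0..4]=24, sum[0..5]=38, sum[0..6]=48 -> [0, 4, 10, 13, 24, 38, 48]
Stage 5 (CLIP -17 12): clip(0,-17,12)=0, clip(4,-17,12)=4, clip(10,-17,12)=10, clip(13,-17,12)=12, clip(24,-17,12)=12, clip(38,-17,12)=12, clip(48,-17,12)=12 -> [0, 4, 10, 12, 12, 12, 12]
Output sum: 62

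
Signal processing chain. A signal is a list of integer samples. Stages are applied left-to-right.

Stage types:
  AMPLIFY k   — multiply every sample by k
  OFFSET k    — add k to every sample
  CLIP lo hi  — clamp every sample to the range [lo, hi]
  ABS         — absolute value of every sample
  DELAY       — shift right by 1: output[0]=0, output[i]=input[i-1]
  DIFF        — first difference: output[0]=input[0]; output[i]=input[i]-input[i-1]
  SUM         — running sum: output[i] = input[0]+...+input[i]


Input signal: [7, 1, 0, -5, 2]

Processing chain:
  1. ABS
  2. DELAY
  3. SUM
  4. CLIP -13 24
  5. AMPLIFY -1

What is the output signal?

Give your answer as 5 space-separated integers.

Input: [7, 1, 0, -5, 2]
Stage 1 (ABS): |7|=7, |1|=1, |0|=0, |-5|=5, |2|=2 -> [7, 1, 0, 5, 2]
Stage 2 (DELAY): [0, 7, 1, 0, 5] = [0, 7, 1, 0, 5] -> [0, 7, 1, 0, 5]
Stage 3 (SUM): sum[0..0]=0, sum[0..1]=7, sum[0..2]=8, sum[0..3]=8, sum[0..4]=13 -> [0, 7, 8, 8, 13]
Stage 4 (CLIP -13 24): clip(0,-13,24)=0, clip(7,-13,24)=7, clip(8,-13,24)=8, clip(8,-13,24)=8, clip(13,-13,24)=13 -> [0, 7, 8, 8, 13]
Stage 5 (AMPLIFY -1): 0*-1=0, 7*-1=-7, 8*-1=-8, 8*-1=-8, 13*-1=-13 -> [0, -7, -8, -8, -13]

Answer: 0 -7 -8 -8 -13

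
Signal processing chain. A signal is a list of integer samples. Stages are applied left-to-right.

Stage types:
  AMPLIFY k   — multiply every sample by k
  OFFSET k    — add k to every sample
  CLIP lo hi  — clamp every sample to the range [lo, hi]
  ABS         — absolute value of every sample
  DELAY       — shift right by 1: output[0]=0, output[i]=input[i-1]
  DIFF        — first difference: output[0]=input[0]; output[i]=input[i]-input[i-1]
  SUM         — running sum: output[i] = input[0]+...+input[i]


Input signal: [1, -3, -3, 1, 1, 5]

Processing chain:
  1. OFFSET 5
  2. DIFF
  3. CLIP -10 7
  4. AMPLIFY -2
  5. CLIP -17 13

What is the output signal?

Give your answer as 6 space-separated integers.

Answer: -12 8 0 -8 0 -8

Derivation:
Input: [1, -3, -3, 1, 1, 5]
Stage 1 (OFFSET 5): 1+5=6, -3+5=2, -3+5=2, 1+5=6, 1+5=6, 5+5=10 -> [6, 2, 2, 6, 6, 10]
Stage 2 (DIFF): s[0]=6, 2-6=-4, 2-2=0, 6-2=4, 6-6=0, 10-6=4 -> [6, -4, 0, 4, 0, 4]
Stage 3 (CLIP -10 7): clip(6,-10,7)=6, clip(-4,-10,7)=-4, clip(0,-10,7)=0, clip(4,-10,7)=4, clip(0,-10,7)=0, clip(4,-10,7)=4 -> [6, -4, 0, 4, 0, 4]
Stage 4 (AMPLIFY -2): 6*-2=-12, -4*-2=8, 0*-2=0, 4*-2=-8, 0*-2=0, 4*-2=-8 -> [-12, 8, 0, -8, 0, -8]
Stage 5 (CLIP -17 13): clip(-12,-17,13)=-12, clip(8,-17,13)=8, clip(0,-17,13)=0, clip(-8,-17,13)=-8, clip(0,-17,13)=0, clip(-8,-17,13)=-8 -> [-12, 8, 0, -8, 0, -8]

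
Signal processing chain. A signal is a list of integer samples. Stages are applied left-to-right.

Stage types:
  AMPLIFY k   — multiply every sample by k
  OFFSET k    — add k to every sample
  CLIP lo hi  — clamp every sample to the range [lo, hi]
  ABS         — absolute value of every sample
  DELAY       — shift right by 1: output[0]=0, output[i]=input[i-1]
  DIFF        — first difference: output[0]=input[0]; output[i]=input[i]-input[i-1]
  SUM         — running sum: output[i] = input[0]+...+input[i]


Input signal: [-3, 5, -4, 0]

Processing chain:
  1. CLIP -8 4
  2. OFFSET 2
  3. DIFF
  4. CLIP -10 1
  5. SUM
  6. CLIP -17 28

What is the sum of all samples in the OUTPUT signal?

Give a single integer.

Answer: -16

Derivation:
Input: [-3, 5, -4, 0]
Stage 1 (CLIP -8 4): clip(-3,-8,4)=-3, clip(5,-8,4)=4, clip(-4,-8,4)=-4, clip(0,-8,4)=0 -> [-3, 4, -4, 0]
Stage 2 (OFFSET 2): -3+2=-1, 4+2=6, -4+2=-2, 0+2=2 -> [-1, 6, -2, 2]
Stage 3 (DIFF): s[0]=-1, 6--1=7, -2-6=-8, 2--2=4 -> [-1, 7, -8, 4]
Stage 4 (CLIP -10 1): clip(-1,-10,1)=-1, clip(7,-10,1)=1, clip(-8,-10,1)=-8, clip(4,-10,1)=1 -> [-1, 1, -8, 1]
Stage 5 (SUM): sum[0..0]=-1, sum[0..1]=0, sum[0..2]=-8, sum[0..3]=-7 -> [-1, 0, -8, -7]
Stage 6 (CLIP -17 28): clip(-1,-17,28)=-1, clip(0,-17,28)=0, clip(-8,-17,28)=-8, clip(-7,-17,28)=-7 -> [-1, 0, -8, -7]
Output sum: -16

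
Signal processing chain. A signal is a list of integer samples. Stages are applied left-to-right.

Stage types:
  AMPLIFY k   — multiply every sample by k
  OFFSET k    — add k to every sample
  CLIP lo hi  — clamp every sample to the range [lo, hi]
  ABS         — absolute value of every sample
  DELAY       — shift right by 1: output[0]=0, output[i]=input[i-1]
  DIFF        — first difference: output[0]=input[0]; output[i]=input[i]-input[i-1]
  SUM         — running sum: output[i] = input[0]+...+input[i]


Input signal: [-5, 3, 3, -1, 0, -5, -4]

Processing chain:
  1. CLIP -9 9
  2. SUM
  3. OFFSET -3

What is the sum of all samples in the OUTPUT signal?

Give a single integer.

Input: [-5, 3, 3, -1, 0, -5, -4]
Stage 1 (CLIP -9 9): clip(-5,-9,9)=-5, clip(3,-9,9)=3, clip(3,-9,9)=3, clip(-1,-9,9)=-1, clip(0,-9,9)=0, clip(-5,-9,9)=-5, clip(-4,-9,9)=-4 -> [-5, 3, 3, -1, 0, -5, -4]
Stage 2 (SUM): sum[0..0]=-5, sum[0..1]=-2, sum[0..2]=1, sum[0..3]=0, sum[0..4]=0, sum[0..5]=-5, sum[0..6]=-9 -> [-5, -2, 1, 0, 0, -5, -9]
Stage 3 (OFFSET -3): -5+-3=-8, -2+-3=-5, 1+-3=-2, 0+-3=-3, 0+-3=-3, -5+-3=-8, -9+-3=-12 -> [-8, -5, -2, -3, -3, -8, -12]
Output sum: -41

Answer: -41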